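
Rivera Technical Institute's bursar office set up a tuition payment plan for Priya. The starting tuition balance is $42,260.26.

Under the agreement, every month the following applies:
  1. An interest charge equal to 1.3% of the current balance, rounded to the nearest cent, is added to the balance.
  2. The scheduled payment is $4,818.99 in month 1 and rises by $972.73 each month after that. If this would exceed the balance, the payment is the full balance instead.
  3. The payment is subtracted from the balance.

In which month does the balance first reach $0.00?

Month 1: opening $42,260.26; interest $549.38 → $42,809.64; payment $4,818.99; balance $37,990.65
Month 2: opening $37,990.65; interest $493.88 → $38,484.53; payment $5,791.72; balance $32,692.81
Month 3: opening $32,692.81; interest $425.01 → $33,117.82; payment $6,764.45; balance $26,353.37
Month 4: opening $26,353.37; interest $342.59 → $26,695.96; payment $7,737.18; balance $18,958.78
Month 5: opening $18,958.78; interest $246.46 → $19,205.24; payment $8,709.91; balance $10,495.33
Month 6: opening $10,495.33; interest $136.44 → $10,631.77; payment $9,682.64; balance $949.13
Month 7: opening $949.13; interest $12.34 → $961.47; payment $961.47; balance $0.00
Balance reaches $0.00 in month 7.

7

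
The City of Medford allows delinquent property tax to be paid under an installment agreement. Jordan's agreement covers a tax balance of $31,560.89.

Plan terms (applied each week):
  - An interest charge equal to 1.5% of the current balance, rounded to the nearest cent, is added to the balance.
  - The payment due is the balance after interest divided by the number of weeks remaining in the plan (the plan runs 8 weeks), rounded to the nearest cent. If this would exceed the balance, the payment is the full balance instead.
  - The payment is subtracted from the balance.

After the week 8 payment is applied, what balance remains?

Week 1: opening $31,560.89; interest $473.41 → $32,034.30; payment $4,004.29; balance $28,030.01
Week 2: opening $28,030.01; interest $420.45 → $28,450.46; payment $4,064.35; balance $24,386.11
Week 3: opening $24,386.11; interest $365.79 → $24,751.90; payment $4,125.32; balance $20,626.58
Week 4: opening $20,626.58; interest $309.40 → $20,935.98; payment $4,187.20; balance $16,748.78
Week 5: opening $16,748.78; interest $251.23 → $17,000.01; payment $4,250.00; balance $12,750.01
Week 6: opening $12,750.01; interest $191.25 → $12,941.26; payment $4,313.75; balance $8,627.51
Week 7: opening $8,627.51; interest $129.41 → $8,756.92; payment $4,378.46; balance $4,378.46
Week 8: opening $4,378.46; interest $65.68 → $4,444.14; payment $4,444.14; balance $0.00

$0.00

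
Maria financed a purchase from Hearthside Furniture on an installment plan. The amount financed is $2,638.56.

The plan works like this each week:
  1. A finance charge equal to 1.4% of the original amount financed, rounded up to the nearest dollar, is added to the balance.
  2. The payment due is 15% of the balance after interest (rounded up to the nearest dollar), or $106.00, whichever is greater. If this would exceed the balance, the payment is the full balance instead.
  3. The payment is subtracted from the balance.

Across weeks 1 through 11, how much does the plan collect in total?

$2,432.00

Week 1: $2,638.56 +$37.00 interest = $2,675.56; pay $402.00 → $2,273.56
Week 2: $2,273.56 +$37.00 interest = $2,310.56; pay $347.00 → $1,963.56
Week 3: $1,963.56 +$37.00 interest = $2,000.56; pay $301.00 → $1,699.56
Week 4: $1,699.56 +$37.00 interest = $1,736.56; pay $261.00 → $1,475.56
Week 5: $1,475.56 +$37.00 interest = $1,512.56; pay $227.00 → $1,285.56
Week 6: $1,285.56 +$37.00 interest = $1,322.56; pay $199.00 → $1,123.56
Week 7: $1,123.56 +$37.00 interest = $1,160.56; pay $175.00 → $985.56
Week 8: $985.56 +$37.00 interest = $1,022.56; pay $154.00 → $868.56
Week 9: $868.56 +$37.00 interest = $905.56; pay $136.00 → $769.56
Week 10: $769.56 +$37.00 interest = $806.56; pay $121.00 → $685.56
Week 11: $685.56 +$37.00 interest = $722.56; pay $109.00 → $613.56
Total paid: $2,432.00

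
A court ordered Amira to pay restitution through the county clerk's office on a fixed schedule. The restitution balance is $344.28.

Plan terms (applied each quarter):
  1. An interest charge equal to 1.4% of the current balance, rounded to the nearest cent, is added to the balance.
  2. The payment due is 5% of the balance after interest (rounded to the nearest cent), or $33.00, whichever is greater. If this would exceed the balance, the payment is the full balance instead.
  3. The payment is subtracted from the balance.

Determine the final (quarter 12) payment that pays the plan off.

$11.83

# | Opening | Interest | Payment | End bal
1 | $344.28 | $4.82 | $33.00 | $316.10
2 | $316.10 | $4.43 | $33.00 | $287.53
3 | $287.53 | $4.03 | $33.00 | $258.56
4 | $258.56 | $3.62 | $33.00 | $229.18
5 | $229.18 | $3.21 | $33.00 | $199.39
6 | $199.39 | $2.79 | $33.00 | $169.18
7 | $169.18 | $2.37 | $33.00 | $138.55
8 | $138.55 | $1.94 | $33.00 | $107.49
9 | $107.49 | $1.50 | $33.00 | $75.99
10 | $75.99 | $1.06 | $33.00 | $44.05
11 | $44.05 | $0.62 | $33.00 | $11.67
12 | $11.67 | $0.16 | $11.83 | $0.00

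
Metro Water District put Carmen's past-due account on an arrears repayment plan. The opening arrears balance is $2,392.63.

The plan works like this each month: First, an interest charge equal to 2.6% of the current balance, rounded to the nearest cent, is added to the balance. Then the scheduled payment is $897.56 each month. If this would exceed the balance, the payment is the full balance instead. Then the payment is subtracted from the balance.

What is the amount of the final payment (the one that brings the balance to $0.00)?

$718.42

Month 1: $2,392.63 +$62.21 interest = $2,454.84; pay $897.56 → $1,557.28
Month 2: $1,557.28 +$40.49 interest = $1,597.77; pay $897.56 → $700.21
Month 3: $700.21 +$18.21 interest = $718.42; pay $718.42 → $0.00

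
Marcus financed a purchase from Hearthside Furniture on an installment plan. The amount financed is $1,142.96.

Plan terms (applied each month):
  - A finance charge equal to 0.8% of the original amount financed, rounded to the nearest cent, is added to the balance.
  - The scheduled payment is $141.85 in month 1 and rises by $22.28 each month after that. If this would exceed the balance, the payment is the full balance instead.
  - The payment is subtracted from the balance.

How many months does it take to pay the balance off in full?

Month 1: opening $1,142.96; interest $9.14 → $1,152.10; payment $141.85; balance $1,010.25
Month 2: opening $1,010.25; interest $9.14 → $1,019.39; payment $164.13; balance $855.26
Month 3: opening $855.26; interest $9.14 → $864.40; payment $186.41; balance $677.99
Month 4: opening $677.99; interest $9.14 → $687.13; payment $208.69; balance $478.44
Month 5: opening $478.44; interest $9.14 → $487.58; payment $230.97; balance $256.61
Month 6: opening $256.61; interest $9.14 → $265.75; payment $253.25; balance $12.50
Month 7: opening $12.50; interest $9.14 → $21.64; payment $21.64; balance $0.00
Balance reaches $0.00 in month 7.

7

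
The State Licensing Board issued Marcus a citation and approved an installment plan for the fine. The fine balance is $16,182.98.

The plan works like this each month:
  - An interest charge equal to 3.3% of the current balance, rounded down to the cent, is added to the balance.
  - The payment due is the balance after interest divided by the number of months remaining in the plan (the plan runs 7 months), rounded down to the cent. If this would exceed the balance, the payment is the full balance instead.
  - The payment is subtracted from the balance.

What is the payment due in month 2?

$2,466.95

Month 1: opening $16,182.98; interest $534.03 → $16,717.01; payment $2,388.14; balance $14,328.87
Month 2: opening $14,328.87; interest $472.85 → $14,801.72; payment $2,466.95; balance $12,334.77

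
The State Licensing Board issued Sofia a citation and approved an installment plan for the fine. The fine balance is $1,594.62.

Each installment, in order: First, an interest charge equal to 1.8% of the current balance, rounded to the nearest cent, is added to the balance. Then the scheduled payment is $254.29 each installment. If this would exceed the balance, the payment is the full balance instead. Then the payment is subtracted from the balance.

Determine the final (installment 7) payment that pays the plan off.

$181.93

Installment 1: opening $1,594.62; interest $28.70 → $1,623.32; payment $254.29; balance $1,369.03
Installment 2: opening $1,369.03; interest $24.64 → $1,393.67; payment $254.29; balance $1,139.38
Installment 3: opening $1,139.38; interest $20.51 → $1,159.89; payment $254.29; balance $905.60
Installment 4: opening $905.60; interest $16.30 → $921.90; payment $254.29; balance $667.61
Installment 5: opening $667.61; interest $12.02 → $679.63; payment $254.29; balance $425.34
Installment 6: opening $425.34; interest $7.66 → $433.00; payment $254.29; balance $178.71
Installment 7: opening $178.71; interest $3.22 → $181.93; payment $181.93; balance $0.00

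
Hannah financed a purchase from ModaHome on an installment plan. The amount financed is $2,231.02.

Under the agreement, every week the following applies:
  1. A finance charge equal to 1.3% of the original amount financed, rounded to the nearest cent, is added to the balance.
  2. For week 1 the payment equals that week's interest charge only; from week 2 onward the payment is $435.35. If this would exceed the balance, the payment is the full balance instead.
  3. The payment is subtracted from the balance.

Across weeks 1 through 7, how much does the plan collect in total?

$2,434.02

Week 1: opening $2,231.02; interest $29.00 → $2,260.02; payment $29.00; balance $2,231.02
Week 2: opening $2,231.02; interest $29.00 → $2,260.02; payment $435.35; balance $1,824.67
Week 3: opening $1,824.67; interest $29.00 → $1,853.67; payment $435.35; balance $1,418.32
Week 4: opening $1,418.32; interest $29.00 → $1,447.32; payment $435.35; balance $1,011.97
Week 5: opening $1,011.97; interest $29.00 → $1,040.97; payment $435.35; balance $605.62
Week 6: opening $605.62; interest $29.00 → $634.62; payment $435.35; balance $199.27
Week 7: opening $199.27; interest $29.00 → $228.27; payment $228.27; balance $0.00
Total paid: $2,434.02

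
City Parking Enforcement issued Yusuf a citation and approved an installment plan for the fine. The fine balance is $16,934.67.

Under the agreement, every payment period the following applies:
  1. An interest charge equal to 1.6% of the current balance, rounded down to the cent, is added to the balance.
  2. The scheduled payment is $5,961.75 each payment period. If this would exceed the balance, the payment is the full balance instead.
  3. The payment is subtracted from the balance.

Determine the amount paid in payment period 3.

$5,549.41

# | Opening | Interest | Payment | End bal
1 | $16,934.67 | $270.95 | $5,961.75 | $11,243.87
2 | $11,243.87 | $179.90 | $5,961.75 | $5,462.02
3 | $5,462.02 | $87.39 | $5,549.41 | $0.00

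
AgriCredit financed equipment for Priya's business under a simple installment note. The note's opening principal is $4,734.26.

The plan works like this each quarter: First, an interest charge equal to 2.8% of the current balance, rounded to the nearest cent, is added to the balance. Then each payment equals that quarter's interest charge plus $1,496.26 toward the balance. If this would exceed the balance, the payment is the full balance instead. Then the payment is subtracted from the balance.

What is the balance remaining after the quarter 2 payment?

$1,741.74

Quarter 1: $4,734.26 +$132.56 interest = $4,866.82; pay $1,628.82 → $3,238.00
Quarter 2: $3,238.00 +$90.66 interest = $3,328.66; pay $1,586.92 → $1,741.74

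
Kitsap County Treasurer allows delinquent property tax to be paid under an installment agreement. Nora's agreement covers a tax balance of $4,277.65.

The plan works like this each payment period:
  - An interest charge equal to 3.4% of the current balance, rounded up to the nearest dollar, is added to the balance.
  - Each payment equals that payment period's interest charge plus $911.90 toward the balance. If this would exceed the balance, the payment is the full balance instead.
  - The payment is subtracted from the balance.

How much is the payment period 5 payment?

Payment period 1: opening $4,277.65; interest $146.00 → $4,423.65; payment $1,057.90; balance $3,365.75
Payment period 2: opening $3,365.75; interest $115.00 → $3,480.75; payment $1,026.90; balance $2,453.85
Payment period 3: opening $2,453.85; interest $84.00 → $2,537.85; payment $995.90; balance $1,541.95
Payment period 4: opening $1,541.95; interest $53.00 → $1,594.95; payment $964.90; balance $630.05
Payment period 5: opening $630.05; interest $22.00 → $652.05; payment $652.05; balance $0.00

$652.05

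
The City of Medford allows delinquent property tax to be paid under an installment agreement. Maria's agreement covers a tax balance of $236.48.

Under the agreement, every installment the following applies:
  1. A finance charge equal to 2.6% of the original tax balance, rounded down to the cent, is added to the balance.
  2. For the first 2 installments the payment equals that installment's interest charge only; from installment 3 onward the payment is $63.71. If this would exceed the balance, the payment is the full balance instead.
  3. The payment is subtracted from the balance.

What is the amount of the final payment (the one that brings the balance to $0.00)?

# | Opening | Interest | Payment | End bal
1 | $236.48 | $6.14 | $6.14 | $236.48
2 | $236.48 | $6.14 | $6.14 | $236.48
3 | $236.48 | $6.14 | $63.71 | $178.91
4 | $178.91 | $6.14 | $63.71 | $121.34
5 | $121.34 | $6.14 | $63.71 | $63.77
6 | $63.77 | $6.14 | $63.71 | $6.20
7 | $6.20 | $6.14 | $12.34 | $0.00

$12.34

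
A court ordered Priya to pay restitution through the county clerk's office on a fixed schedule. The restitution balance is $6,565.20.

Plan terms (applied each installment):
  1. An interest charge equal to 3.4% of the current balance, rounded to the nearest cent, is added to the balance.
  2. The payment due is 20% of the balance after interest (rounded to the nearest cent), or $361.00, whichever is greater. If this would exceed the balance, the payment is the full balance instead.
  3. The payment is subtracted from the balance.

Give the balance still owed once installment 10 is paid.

Installment 1: opening $6,565.20; interest $223.22 → $6,788.42; payment $1,357.68; balance $5,430.74
Installment 2: opening $5,430.74; interest $184.65 → $5,615.39; payment $1,123.08; balance $4,492.31
Installment 3: opening $4,492.31; interest $152.74 → $4,645.05; payment $929.01; balance $3,716.04
Installment 4: opening $3,716.04; interest $126.35 → $3,842.39; payment $768.48; balance $3,073.91
Installment 5: opening $3,073.91; interest $104.51 → $3,178.42; payment $635.68; balance $2,542.74
Installment 6: opening $2,542.74; interest $86.45 → $2,629.19; payment $525.84; balance $2,103.35
Installment 7: opening $2,103.35; interest $71.51 → $2,174.86; payment $434.97; balance $1,739.89
Installment 8: opening $1,739.89; interest $59.16 → $1,799.05; payment $361.00; balance $1,438.05
Installment 9: opening $1,438.05; interest $48.89 → $1,486.94; payment $361.00; balance $1,125.94
Installment 10: opening $1,125.94; interest $38.28 → $1,164.22; payment $361.00; balance $803.22

$803.22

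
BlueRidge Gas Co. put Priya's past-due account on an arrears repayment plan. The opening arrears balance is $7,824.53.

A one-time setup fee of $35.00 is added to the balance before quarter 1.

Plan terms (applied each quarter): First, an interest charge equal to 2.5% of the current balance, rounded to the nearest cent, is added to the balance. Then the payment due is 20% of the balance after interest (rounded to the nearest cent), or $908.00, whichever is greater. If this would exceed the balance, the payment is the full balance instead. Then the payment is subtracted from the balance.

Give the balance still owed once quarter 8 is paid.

# | Opening | Interest | Payment | End bal
1 | $7,859.53 | $196.49 | $1,611.20 | $6,444.82
2 | $6,444.82 | $161.12 | $1,321.19 | $5,284.75
3 | $5,284.75 | $132.12 | $1,083.37 | $4,333.50
4 | $4,333.50 | $108.34 | $908.00 | $3,533.84
5 | $3,533.84 | $88.35 | $908.00 | $2,714.19
6 | $2,714.19 | $67.85 | $908.00 | $1,874.04
7 | $1,874.04 | $46.85 | $908.00 | $1,012.89
8 | $1,012.89 | $25.32 | $908.00 | $130.21

$130.21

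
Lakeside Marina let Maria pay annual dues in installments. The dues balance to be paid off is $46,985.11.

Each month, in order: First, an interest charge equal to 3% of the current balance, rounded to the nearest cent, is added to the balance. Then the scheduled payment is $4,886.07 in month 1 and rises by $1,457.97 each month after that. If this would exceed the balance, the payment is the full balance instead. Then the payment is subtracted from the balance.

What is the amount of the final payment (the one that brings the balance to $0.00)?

$1,785.32

# | Opening | Interest | Payment | End bal
1 | $46,985.11 | $1,409.55 | $4,886.07 | $43,508.59
2 | $43,508.59 | $1,305.26 | $6,344.04 | $38,469.81
3 | $38,469.81 | $1,154.09 | $7,802.01 | $31,821.89
4 | $31,821.89 | $954.66 | $9,259.98 | $23,516.57
5 | $23,516.57 | $705.50 | $10,717.95 | $13,504.12
6 | $13,504.12 | $405.12 | $12,175.92 | $1,733.32
7 | $1,733.32 | $52.00 | $1,785.32 | $0.00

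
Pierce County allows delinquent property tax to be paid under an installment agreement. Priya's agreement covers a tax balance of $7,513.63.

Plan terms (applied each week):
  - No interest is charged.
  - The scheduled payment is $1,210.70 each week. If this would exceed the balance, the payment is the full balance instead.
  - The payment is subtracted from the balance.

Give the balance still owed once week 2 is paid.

$5,092.23

Week 1: opening $7,513.63; payment $1,210.70; balance $6,302.93
Week 2: opening $6,302.93; payment $1,210.70; balance $5,092.23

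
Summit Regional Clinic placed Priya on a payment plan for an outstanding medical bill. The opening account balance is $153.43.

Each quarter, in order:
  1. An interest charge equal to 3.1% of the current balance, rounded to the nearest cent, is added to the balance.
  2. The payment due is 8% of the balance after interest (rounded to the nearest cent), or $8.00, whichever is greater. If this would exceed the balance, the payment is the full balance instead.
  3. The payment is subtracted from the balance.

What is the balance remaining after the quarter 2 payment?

$138.04

# | Opening | Interest | Payment | End bal
1 | $153.43 | $4.76 | $12.66 | $145.53
2 | $145.53 | $4.51 | $12.00 | $138.04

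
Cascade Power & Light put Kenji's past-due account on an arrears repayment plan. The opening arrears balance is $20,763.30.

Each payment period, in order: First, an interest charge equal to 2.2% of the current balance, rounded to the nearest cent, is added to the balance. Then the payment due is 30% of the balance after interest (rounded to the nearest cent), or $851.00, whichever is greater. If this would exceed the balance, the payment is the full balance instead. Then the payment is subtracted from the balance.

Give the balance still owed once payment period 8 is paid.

$1,184.12

Payment period 1: opening $20,763.30; interest $456.79 → $21,220.09; payment $6,366.03; balance $14,854.06
Payment period 2: opening $14,854.06; interest $326.79 → $15,180.85; payment $4,554.26; balance $10,626.59
Payment period 3: opening $10,626.59; interest $233.78 → $10,860.37; payment $3,258.11; balance $7,602.26
Payment period 4: opening $7,602.26; interest $167.25 → $7,769.51; payment $2,330.85; balance $5,438.66
Payment period 5: opening $5,438.66; interest $119.65 → $5,558.31; payment $1,667.49; balance $3,890.82
Payment period 6: opening $3,890.82; interest $85.60 → $3,976.42; payment $1,192.93; balance $2,783.49
Payment period 7: opening $2,783.49; interest $61.24 → $2,844.73; payment $853.42; balance $1,991.31
Payment period 8: opening $1,991.31; interest $43.81 → $2,035.12; payment $851.00; balance $1,184.12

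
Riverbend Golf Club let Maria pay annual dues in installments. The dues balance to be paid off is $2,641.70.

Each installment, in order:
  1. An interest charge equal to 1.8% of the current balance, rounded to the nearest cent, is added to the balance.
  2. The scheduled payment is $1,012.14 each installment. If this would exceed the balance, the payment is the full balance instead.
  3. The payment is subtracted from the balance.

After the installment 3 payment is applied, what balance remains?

$0.00

Installment 1: opening $2,641.70; interest $47.55 → $2,689.25; payment $1,012.14; balance $1,677.11
Installment 2: opening $1,677.11; interest $30.19 → $1,707.30; payment $1,012.14; balance $695.16
Installment 3: opening $695.16; interest $12.51 → $707.67; payment $707.67; balance $0.00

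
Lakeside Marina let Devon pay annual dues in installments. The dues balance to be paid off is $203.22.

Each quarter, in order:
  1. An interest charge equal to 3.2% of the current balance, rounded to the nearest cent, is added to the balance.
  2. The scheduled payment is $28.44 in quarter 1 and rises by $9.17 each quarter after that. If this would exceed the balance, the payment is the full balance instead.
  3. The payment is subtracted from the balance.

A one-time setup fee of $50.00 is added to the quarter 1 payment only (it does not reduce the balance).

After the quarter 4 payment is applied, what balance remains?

$54.96

Quarter 1: opening $203.22; interest $6.50 → $209.72; payment $28.44 (+ $50.00 fee); balance $181.28
Quarter 2: opening $181.28; interest $5.80 → $187.08; payment $37.61; balance $149.47
Quarter 3: opening $149.47; interest $4.78 → $154.25; payment $46.78; balance $107.47
Quarter 4: opening $107.47; interest $3.44 → $110.91; payment $55.95; balance $54.96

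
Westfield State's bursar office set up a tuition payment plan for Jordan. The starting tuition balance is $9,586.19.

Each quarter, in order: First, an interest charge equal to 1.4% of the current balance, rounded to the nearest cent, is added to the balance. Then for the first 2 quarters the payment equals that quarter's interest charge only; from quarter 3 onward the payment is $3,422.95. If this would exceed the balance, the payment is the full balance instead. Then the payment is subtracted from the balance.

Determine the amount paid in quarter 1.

$134.21

Quarter 1: $9,586.19 +$134.21 interest = $9,720.40; pay $134.21 → $9,586.19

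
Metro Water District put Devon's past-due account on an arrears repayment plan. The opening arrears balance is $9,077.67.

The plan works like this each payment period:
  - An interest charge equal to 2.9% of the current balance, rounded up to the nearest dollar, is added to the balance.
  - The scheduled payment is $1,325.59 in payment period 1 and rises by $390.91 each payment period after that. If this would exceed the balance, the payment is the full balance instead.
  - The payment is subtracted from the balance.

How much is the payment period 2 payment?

# | Opening | Interest | Payment | End bal
1 | $9,077.67 | $264.00 | $1,325.59 | $8,016.08
2 | $8,016.08 | $233.00 | $1,716.50 | $6,532.58

$1,716.50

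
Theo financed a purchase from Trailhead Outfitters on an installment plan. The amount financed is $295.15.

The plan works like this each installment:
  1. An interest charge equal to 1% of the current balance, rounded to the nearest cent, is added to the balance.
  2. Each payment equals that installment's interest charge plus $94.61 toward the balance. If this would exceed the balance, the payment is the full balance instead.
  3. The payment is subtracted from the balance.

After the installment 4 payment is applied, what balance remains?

$0.00

Installment 1: opening $295.15; interest $2.95 → $298.10; payment $97.56; balance $200.54
Installment 2: opening $200.54; interest $2.01 → $202.55; payment $96.62; balance $105.93
Installment 3: opening $105.93; interest $1.06 → $106.99; payment $95.67; balance $11.32
Installment 4: opening $11.32; interest $0.11 → $11.43; payment $11.43; balance $0.00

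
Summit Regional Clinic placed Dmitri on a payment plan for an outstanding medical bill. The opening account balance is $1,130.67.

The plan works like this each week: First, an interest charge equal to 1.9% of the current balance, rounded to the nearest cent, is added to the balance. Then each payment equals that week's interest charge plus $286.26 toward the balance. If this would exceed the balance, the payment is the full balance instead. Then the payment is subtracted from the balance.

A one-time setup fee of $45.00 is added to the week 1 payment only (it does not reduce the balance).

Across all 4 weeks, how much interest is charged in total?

$53.29

# | Opening | Interest | Payment | Fee | End bal
1 | $1,130.67 | $21.48 | $307.74 | $45.00 | $844.41
2 | $844.41 | $16.04 | $302.30 | — | $558.15
3 | $558.15 | $10.60 | $296.86 | — | $271.89
4 | $271.89 | $5.17 | $277.06 | — | $0.00
Total interest: $21.48 + $16.04 + $10.60 + $5.17 = $53.29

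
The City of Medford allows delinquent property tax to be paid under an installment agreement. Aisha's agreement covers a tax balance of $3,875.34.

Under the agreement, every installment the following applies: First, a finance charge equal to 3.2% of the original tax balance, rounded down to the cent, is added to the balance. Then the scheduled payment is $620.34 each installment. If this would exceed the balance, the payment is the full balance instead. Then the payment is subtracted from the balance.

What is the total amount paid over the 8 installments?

$4,867.42

# | Opening | Interest | Payment | End bal
1 | $3,875.34 | $124.01 | $620.34 | $3,379.01
2 | $3,379.01 | $124.01 | $620.34 | $2,882.68
3 | $2,882.68 | $124.01 | $620.34 | $2,386.35
4 | $2,386.35 | $124.01 | $620.34 | $1,890.02
5 | $1,890.02 | $124.01 | $620.34 | $1,393.69
6 | $1,393.69 | $124.01 | $620.34 | $897.36
7 | $897.36 | $124.01 | $620.34 | $401.03
8 | $401.03 | $124.01 | $525.04 | $0.00
Total paid: $4,867.42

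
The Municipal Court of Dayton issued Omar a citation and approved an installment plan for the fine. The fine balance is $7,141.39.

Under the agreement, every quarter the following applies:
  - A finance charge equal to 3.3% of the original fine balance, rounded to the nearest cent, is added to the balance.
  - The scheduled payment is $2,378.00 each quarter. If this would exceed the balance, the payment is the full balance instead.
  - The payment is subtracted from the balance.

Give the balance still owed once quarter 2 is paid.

Quarter 1: opening $7,141.39; interest $235.67 → $7,377.06; payment $2,378.00; balance $4,999.06
Quarter 2: opening $4,999.06; interest $235.67 → $5,234.73; payment $2,378.00; balance $2,856.73

$2,856.73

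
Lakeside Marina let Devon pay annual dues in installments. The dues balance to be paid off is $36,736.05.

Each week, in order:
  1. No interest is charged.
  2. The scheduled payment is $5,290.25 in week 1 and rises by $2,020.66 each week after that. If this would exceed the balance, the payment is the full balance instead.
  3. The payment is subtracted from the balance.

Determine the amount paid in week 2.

Week 1: opening $36,736.05; payment $5,290.25; balance $31,445.80
Week 2: opening $31,445.80; payment $7,310.91; balance $24,134.89

$7,310.91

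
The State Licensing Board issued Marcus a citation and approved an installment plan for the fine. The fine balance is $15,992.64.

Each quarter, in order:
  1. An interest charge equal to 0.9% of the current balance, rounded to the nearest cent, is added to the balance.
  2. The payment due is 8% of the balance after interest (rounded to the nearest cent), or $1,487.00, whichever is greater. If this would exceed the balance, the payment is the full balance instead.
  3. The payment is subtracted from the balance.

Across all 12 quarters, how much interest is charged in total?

Quarter 1: opening $15,992.64; interest $143.93 → $16,136.57; payment $1,487.00; balance $14,649.57
Quarter 2: opening $14,649.57; interest $131.85 → $14,781.42; payment $1,487.00; balance $13,294.42
Quarter 3: opening $13,294.42; interest $119.65 → $13,414.07; payment $1,487.00; balance $11,927.07
Quarter 4: opening $11,927.07; interest $107.34 → $12,034.41; payment $1,487.00; balance $10,547.41
Quarter 5: opening $10,547.41; interest $94.93 → $10,642.34; payment $1,487.00; balance $9,155.34
Quarter 6: opening $9,155.34; interest $82.40 → $9,237.74; payment $1,487.00; balance $7,750.74
Quarter 7: opening $7,750.74; interest $69.76 → $7,820.50; payment $1,487.00; balance $6,333.50
Quarter 8: opening $6,333.50; interest $57.00 → $6,390.50; payment $1,487.00; balance $4,903.50
Quarter 9: opening $4,903.50; interest $44.13 → $4,947.63; payment $1,487.00; balance $3,460.63
Quarter 10: opening $3,460.63; interest $31.15 → $3,491.78; payment $1,487.00; balance $2,004.78
Quarter 11: opening $2,004.78; interest $18.04 → $2,022.82; payment $1,487.00; balance $535.82
Quarter 12: opening $535.82; interest $4.82 → $540.64; payment $540.64; balance $0.00
Total interest: $143.93 + $131.85 + $119.65 + $107.34 + $94.93 + $82.40 + $69.76 + $57.00 + $44.13 + $31.15 + $18.04 + $4.82 = $905.00

$905.00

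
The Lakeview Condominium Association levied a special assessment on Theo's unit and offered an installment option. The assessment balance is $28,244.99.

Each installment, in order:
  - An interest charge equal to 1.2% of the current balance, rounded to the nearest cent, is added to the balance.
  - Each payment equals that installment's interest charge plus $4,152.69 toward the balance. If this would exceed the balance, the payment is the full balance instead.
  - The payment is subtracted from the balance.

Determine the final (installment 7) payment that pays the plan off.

$3,368.80

Installment 1: opening $28,244.99; interest $338.94 → $28,583.93; payment $4,491.63; balance $24,092.30
Installment 2: opening $24,092.30; interest $289.11 → $24,381.41; payment $4,441.80; balance $19,939.61
Installment 3: opening $19,939.61; interest $239.28 → $20,178.89; payment $4,391.97; balance $15,786.92
Installment 4: opening $15,786.92; interest $189.44 → $15,976.36; payment $4,342.13; balance $11,634.23
Installment 5: opening $11,634.23; interest $139.61 → $11,773.84; payment $4,292.30; balance $7,481.54
Installment 6: opening $7,481.54; interest $89.78 → $7,571.32; payment $4,242.47; balance $3,328.85
Installment 7: opening $3,328.85; interest $39.95 → $3,368.80; payment $3,368.80; balance $0.00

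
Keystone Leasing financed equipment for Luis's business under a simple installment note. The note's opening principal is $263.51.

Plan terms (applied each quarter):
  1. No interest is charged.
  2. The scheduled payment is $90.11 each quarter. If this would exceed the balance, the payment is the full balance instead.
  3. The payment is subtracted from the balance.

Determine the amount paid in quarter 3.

$83.29

Quarter 1: opening $263.51; payment $90.11; balance $173.40
Quarter 2: opening $173.40; payment $90.11; balance $83.29
Quarter 3: opening $83.29; payment $83.29; balance $0.00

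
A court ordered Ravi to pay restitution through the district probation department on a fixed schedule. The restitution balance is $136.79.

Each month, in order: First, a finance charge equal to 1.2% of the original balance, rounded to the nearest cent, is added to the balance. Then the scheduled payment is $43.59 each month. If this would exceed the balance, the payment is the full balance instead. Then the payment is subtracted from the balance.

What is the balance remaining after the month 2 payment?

Month 1: opening $136.79; interest $1.64 → $138.43; payment $43.59; balance $94.84
Month 2: opening $94.84; interest $1.64 → $96.48; payment $43.59; balance $52.89

$52.89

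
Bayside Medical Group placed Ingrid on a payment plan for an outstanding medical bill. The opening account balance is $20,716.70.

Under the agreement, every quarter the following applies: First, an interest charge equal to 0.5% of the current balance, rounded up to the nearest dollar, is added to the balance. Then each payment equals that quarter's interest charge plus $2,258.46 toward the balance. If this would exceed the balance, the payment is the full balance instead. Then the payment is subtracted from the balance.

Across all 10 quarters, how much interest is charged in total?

$532.00

Quarter 1: $20,716.70 +$104.00 interest = $20,820.70; pay $2,362.46 → $18,458.24
Quarter 2: $18,458.24 +$93.00 interest = $18,551.24; pay $2,351.46 → $16,199.78
Quarter 3: $16,199.78 +$81.00 interest = $16,280.78; pay $2,339.46 → $13,941.32
Quarter 4: $13,941.32 +$70.00 interest = $14,011.32; pay $2,328.46 → $11,682.86
Quarter 5: $11,682.86 +$59.00 interest = $11,741.86; pay $2,317.46 → $9,424.40
Quarter 6: $9,424.40 +$48.00 interest = $9,472.40; pay $2,306.46 → $7,165.94
Quarter 7: $7,165.94 +$36.00 interest = $7,201.94; pay $2,294.46 → $4,907.48
Quarter 8: $4,907.48 +$25.00 interest = $4,932.48; pay $2,283.46 → $2,649.02
Quarter 9: $2,649.02 +$14.00 interest = $2,663.02; pay $2,272.46 → $390.56
Quarter 10: $390.56 +$2.00 interest = $392.56; pay $392.56 → $0.00
Total interest: $104.00 + $93.00 + $81.00 + $70.00 + $59.00 + $48.00 + $36.00 + $25.00 + $14.00 + $2.00 = $532.00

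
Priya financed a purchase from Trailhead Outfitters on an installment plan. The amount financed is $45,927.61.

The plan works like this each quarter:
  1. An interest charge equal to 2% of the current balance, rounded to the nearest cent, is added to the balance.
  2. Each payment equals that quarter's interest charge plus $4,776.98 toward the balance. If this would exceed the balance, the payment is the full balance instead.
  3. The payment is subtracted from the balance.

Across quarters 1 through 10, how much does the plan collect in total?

Quarter 1: $45,927.61 +$918.55 interest = $46,846.16; pay $5,695.53 → $41,150.63
Quarter 2: $41,150.63 +$823.01 interest = $41,973.64; pay $5,599.99 → $36,373.65
Quarter 3: $36,373.65 +$727.47 interest = $37,101.12; pay $5,504.45 → $31,596.67
Quarter 4: $31,596.67 +$631.93 interest = $32,228.60; pay $5,408.91 → $26,819.69
Quarter 5: $26,819.69 +$536.39 interest = $27,356.08; pay $5,313.37 → $22,042.71
Quarter 6: $22,042.71 +$440.85 interest = $22,483.56; pay $5,217.83 → $17,265.73
Quarter 7: $17,265.73 +$345.31 interest = $17,611.04; pay $5,122.29 → $12,488.75
Quarter 8: $12,488.75 +$249.78 interest = $12,738.53; pay $5,026.76 → $7,711.77
Quarter 9: $7,711.77 +$154.24 interest = $7,866.01; pay $4,931.22 → $2,934.79
Quarter 10: $2,934.79 +$58.70 interest = $2,993.49; pay $2,993.49 → $0.00
Total paid: $50,813.84

$50,813.84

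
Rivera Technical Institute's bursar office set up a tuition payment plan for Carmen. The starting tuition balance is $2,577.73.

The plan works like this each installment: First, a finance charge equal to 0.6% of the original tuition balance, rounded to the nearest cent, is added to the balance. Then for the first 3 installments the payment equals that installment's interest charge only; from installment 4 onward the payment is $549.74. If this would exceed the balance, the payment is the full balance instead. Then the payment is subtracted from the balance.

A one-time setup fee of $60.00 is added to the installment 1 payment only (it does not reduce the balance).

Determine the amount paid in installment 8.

Installment 1: opening $2,577.73; interest $15.47 → $2,593.20; payment $15.47 (+ $60.00 fee); balance $2,577.73
Installment 2: opening $2,577.73; interest $15.47 → $2,593.20; payment $15.47; balance $2,577.73
Installment 3: opening $2,577.73; interest $15.47 → $2,593.20; payment $15.47; balance $2,577.73
Installment 4: opening $2,577.73; interest $15.47 → $2,593.20; payment $549.74; balance $2,043.46
Installment 5: opening $2,043.46; interest $15.47 → $2,058.93; payment $549.74; balance $1,509.19
Installment 6: opening $1,509.19; interest $15.47 → $1,524.66; payment $549.74; balance $974.92
Installment 7: opening $974.92; interest $15.47 → $990.39; payment $549.74; balance $440.65
Installment 8: opening $440.65; interest $15.47 → $456.12; payment $456.12; balance $0.00

$456.12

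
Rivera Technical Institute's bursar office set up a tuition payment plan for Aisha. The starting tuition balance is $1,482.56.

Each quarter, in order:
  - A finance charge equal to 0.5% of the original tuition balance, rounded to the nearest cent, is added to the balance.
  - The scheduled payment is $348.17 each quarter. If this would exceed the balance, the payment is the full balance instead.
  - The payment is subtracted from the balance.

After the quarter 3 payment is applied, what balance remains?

Quarter 1: $1,482.56 +$7.41 interest = $1,489.97; pay $348.17 → $1,141.80
Quarter 2: $1,141.80 +$7.41 interest = $1,149.21; pay $348.17 → $801.04
Quarter 3: $801.04 +$7.41 interest = $808.45; pay $348.17 → $460.28

$460.28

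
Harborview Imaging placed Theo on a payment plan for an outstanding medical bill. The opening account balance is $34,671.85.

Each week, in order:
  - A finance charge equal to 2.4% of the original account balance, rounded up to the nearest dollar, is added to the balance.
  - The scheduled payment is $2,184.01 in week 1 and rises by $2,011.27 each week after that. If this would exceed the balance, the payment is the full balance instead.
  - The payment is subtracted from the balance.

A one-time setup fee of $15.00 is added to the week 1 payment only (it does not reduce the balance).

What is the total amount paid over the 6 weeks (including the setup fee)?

Week 1: opening $34,671.85; interest $833.00 → $35,504.85; payment $2,184.01 (+ $15.00 fee); balance $33,320.84
Week 2: opening $33,320.84; interest $833.00 → $34,153.84; payment $4,195.28; balance $29,958.56
Week 3: opening $29,958.56; interest $833.00 → $30,791.56; payment $6,206.55; balance $24,585.01
Week 4: opening $24,585.01; interest $833.00 → $25,418.01; payment $8,217.82; balance $17,200.19
Week 5: opening $17,200.19; interest $833.00 → $18,033.19; payment $10,229.09; balance $7,804.10
Week 6: opening $7,804.10; interest $833.00 → $8,637.10; payment $8,637.10; balance $0.00
Total paid: $39,684.85

$39,684.85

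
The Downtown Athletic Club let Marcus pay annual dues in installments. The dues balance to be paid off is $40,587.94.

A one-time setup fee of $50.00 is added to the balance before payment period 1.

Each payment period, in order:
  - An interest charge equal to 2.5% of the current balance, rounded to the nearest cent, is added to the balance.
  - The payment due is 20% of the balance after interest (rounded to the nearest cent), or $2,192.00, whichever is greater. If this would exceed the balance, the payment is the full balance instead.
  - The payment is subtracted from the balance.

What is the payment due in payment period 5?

# | Opening | Interest | Payment | End bal
1 | $40,637.94 | $1,015.95 | $8,330.78 | $33,323.11
2 | $33,323.11 | $833.08 | $6,831.24 | $27,324.95
3 | $27,324.95 | $683.12 | $5,601.61 | $22,406.46
4 | $22,406.46 | $560.16 | $4,593.32 | $18,373.30
5 | $18,373.30 | $459.33 | $3,766.53 | $15,066.10

$3,766.53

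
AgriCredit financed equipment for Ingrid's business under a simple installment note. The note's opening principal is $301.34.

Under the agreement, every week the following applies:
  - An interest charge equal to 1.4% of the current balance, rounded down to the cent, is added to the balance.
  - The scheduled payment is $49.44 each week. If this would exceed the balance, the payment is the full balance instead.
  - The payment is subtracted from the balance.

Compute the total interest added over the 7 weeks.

Week 1: opening $301.34; interest $4.21 → $305.55; payment $49.44; balance $256.11
Week 2: opening $256.11; interest $3.58 → $259.69; payment $49.44; balance $210.25
Week 3: opening $210.25; interest $2.94 → $213.19; payment $49.44; balance $163.75
Week 4: opening $163.75; interest $2.29 → $166.04; payment $49.44; balance $116.60
Week 5: opening $116.60; interest $1.63 → $118.23; payment $49.44; balance $68.79
Week 6: opening $68.79; interest $0.96 → $69.75; payment $49.44; balance $20.31
Week 7: opening $20.31; interest $0.28 → $20.59; payment $20.59; balance $0.00
Total interest: $4.21 + $3.58 + $2.94 + $2.29 + $1.63 + $0.96 + $0.28 = $15.89

$15.89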